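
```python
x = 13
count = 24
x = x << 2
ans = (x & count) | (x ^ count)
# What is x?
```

Trace:
`x = 13` → x = 13
`count = 24` → count = 24
`x = x << 2` → x = 52
`ans = (x & count) | (x ^ count)` → ans = 60
So x = 52

Answer: 52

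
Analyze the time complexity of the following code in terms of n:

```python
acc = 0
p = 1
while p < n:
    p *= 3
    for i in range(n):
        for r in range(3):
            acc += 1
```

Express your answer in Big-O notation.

Each loop level contributes: log n × n × 1. Multiplying the contributions gives O(n log n).

Answer: O(n log n)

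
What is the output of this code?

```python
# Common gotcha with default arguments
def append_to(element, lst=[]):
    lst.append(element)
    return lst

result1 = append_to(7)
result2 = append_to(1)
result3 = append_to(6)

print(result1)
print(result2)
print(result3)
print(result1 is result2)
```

Key concept: mutable default argument gotcha.
Step by step:
`result1 = append_to(7)` → result1 = [7]
`result2 = append_to(1)` → result1 = [7, 1] (same object as result2); result2 = [7, 1] (same object as result1)
`result3 = append_to(6)` → result1 = [7, 1, 6] (same object as result2, result3); result2 = [7, 1, 6] (same object as result1, result3); result3 = [7, 1, 6] (same object as result1, result2)
`print(result1)` → prints [7, 1, 6]
`print(result2)` → prints [7, 1, 6]
`print(result3)` → prints [7, 1, 6]
`print(result1 is result2)` → prints True

Answer:
[7, 1, 6]
[7, 1, 6]
[7, 1, 6]
True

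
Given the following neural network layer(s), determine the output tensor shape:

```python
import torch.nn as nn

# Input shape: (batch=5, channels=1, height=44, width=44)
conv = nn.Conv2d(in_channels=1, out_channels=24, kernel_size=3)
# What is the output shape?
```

Input: (5, 1, 44, 44) -> Output: (5, 24, 42, 42)

Answer: (5, 24, 42, 42)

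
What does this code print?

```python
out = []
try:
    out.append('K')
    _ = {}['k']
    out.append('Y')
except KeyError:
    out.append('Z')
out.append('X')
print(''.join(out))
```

Execution trace: 'K' (try body) → 'Z' (except KeyError) → 'X' (after the try/except). Output: KZX

Answer: KZX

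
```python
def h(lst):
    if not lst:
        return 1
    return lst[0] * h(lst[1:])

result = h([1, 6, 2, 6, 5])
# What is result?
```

Product over [1, 6, 2, 6, 5] = 1 * 6 * 2 * 6 * 5 = 360

Answer: 360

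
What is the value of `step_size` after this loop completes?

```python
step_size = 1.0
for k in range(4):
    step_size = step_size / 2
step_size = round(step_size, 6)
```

Halving LR 4 times: 1 / 2^4
`step_size` takes the values: 1.0 → 0.5 → 0.25 → 0.125 → 0.0625

Answer: 0.0625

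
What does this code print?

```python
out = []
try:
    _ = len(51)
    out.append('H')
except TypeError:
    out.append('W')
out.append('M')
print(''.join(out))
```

Execution trace: 'W' (except TypeError) → 'M' (after the try/except). Output: WM

Answer: WM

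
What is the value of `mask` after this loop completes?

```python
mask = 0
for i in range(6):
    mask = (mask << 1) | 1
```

Build 6 consecutive 1-bits: 0b111111
`mask` takes the values: 0 → 1 → 3 → 7 → 15 → 31 → 63

Answer: 63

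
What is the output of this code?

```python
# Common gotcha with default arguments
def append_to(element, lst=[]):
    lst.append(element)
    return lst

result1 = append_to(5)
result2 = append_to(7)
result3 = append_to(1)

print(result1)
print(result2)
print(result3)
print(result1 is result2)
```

Key concept: mutable default argument gotcha.
Step by step:
`result1 = append_to(5)` → result1 = [5]
`result2 = append_to(7)` → result1 = [5, 7] (same object as result2); result2 = [5, 7] (same object as result1)
`result3 = append_to(1)` → result1 = [5, 7, 1] (same object as result2, result3); result2 = [5, 7, 1] (same object as result1, result3); result3 = [5, 7, 1] (same object as result1, result2)
`print(result1)` → prints [5, 7, 1]
`print(result2)` → prints [5, 7, 1]
`print(result3)` → prints [5, 7, 1]
`print(result1 is result2)` → prints True

Answer:
[5, 7, 1]
[5, 7, 1]
[5, 7, 1]
True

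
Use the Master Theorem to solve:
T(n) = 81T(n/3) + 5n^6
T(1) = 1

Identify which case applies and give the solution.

a=81, b=3, f(n)=5n^6. log_3(81) = 4. Since c=6 > 4 and the regularity condition holds (81(n/3)^6 = (81/3^6)n^6 with 81/3^6 < 1), Case 3 applies: T(n) = Θ(f(n)) = O(n^6).

Answer: O(n^6) - Case 3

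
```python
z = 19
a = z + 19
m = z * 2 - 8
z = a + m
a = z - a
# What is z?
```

Trace:
`z = 19` → z = 19
`a = z + 19` → a = 38
`m = z * 2 - 8` → m = 30
`z = a + m` → z = 68
`a = z - a` → a = 30
So z = 68

Answer: 68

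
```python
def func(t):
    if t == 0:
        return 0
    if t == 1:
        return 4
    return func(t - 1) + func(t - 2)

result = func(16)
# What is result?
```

Build up from base cases: func(0)=0, func(1)=4, func(2)=4, func(3)=8, func(4)=12, func(5)=20, func(6)=32, ..., func(16)=3948

Answer: 3948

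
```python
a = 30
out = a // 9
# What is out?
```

Trace:
`a = 30` → a = 30
`out = a // 9` → out = 3
So out = 3

Answer: 3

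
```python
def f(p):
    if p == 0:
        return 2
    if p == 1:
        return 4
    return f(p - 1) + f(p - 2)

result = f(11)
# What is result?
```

Build up from base cases: f(0)=2, f(1)=4, f(2)=6, f(3)=10, f(4)=16, f(5)=26, f(6)=42, ..., f(11)=466

Answer: 466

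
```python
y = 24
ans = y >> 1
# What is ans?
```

Trace:
`y = 24` → y = 24
`ans = y >> 1` → ans = 12
So ans = 12

Answer: 12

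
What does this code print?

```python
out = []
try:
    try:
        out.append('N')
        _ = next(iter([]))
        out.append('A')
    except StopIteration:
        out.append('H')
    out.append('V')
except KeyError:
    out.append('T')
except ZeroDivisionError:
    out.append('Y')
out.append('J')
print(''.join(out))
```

Execution trace: 'N' (inner try body) → 'H' (inner except StopIteration) → 'V' (try body, no exception) → 'J' (after the try/except). Output: NHVJ

Answer: NHVJ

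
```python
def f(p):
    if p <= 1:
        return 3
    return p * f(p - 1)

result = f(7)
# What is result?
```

f(7) = 7 * 6 * 5 * 4 * 3 * 2 * 3 = 15120

Answer: 15120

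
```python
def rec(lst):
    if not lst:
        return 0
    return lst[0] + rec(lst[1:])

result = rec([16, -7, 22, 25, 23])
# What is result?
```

16 + (-7) + 22 + 25 + 23 + 0 = 79

Answer: 79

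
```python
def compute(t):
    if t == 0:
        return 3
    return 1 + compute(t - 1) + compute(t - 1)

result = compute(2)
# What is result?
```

compute(t) = 1 + 2·compute(t-1), compute(0)=3. Closed form: (3+1)·2^2 - 1 = 15.

Answer: 15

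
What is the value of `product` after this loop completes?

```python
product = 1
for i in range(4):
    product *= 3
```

3^4 = 81
`product` takes the values: 1 → 3 → 9 → 27 → 81

Answer: 81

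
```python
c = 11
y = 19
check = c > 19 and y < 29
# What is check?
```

Trace:
`c = 11` → c = 11
`y = 19` → y = 19
`check = c > 19 and y < 29` → check = False
So check = False

Answer: False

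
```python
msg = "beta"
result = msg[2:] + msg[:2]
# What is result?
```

Trace:
`msg = "beta"` → msg = 'beta'
`result = msg[2:] + msg[:2]` → result = 'tabe'
So result = 'tabe'

Answer: 'tabe'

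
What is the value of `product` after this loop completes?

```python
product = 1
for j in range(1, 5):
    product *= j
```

4! = 24
`product` takes the values: 1 → 2 → 6 → 24

Answer: 24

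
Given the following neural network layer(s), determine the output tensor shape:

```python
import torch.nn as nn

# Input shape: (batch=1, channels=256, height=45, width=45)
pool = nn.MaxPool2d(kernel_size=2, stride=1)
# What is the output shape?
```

Input: (1, 256, 45, 45) -> Output: (1, 256, 44, 44)

Answer: (1, 256, 44, 44)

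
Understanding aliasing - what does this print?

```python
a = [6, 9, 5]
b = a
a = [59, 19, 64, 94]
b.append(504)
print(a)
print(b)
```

Key concept: rebinding vs mutation: a is rebound to a new list, b still points at the original.
Step by step:
`a = [6, 9, 5]` → a = [6, 9, 5]
`b = a` → b = [6, 9, 5] (same object as a)
`a = [59, 19, 64, 94]` → a = [59, 19, 64, 94]
`b.append(504)` → b = [6, 9, 5, 504]
`print(a)` → prints [59, 19, 64, 94]
`print(b)` → prints [6, 9, 5, 504]

Answer:
[59, 19, 64, 94]
[6, 9, 5, 504]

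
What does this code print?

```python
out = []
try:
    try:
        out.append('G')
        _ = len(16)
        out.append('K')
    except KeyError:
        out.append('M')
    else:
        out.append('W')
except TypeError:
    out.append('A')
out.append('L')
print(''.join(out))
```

Execution trace: 'G' (try body) → 'A' (outer except TypeError) → 'L' (after the try/except). Output: GAL

Answer: GAL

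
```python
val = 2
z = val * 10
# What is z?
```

Trace:
`val = 2` → val = 2
`z = val * 10` → z = 20
So z = 20

Answer: 20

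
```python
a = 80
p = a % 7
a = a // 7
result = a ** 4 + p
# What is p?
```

Trace:
`a = 80` → a = 80
`p = a % 7` → p = 3
`a = a // 7` → a = 11
`result = a ** 4 + p` → result = 14644
So p = 3

Answer: 3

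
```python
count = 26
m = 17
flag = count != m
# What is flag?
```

Trace:
`count = 26` → count = 26
`m = 17` → m = 17
`flag = count != m` → flag = True
So flag = True

Answer: True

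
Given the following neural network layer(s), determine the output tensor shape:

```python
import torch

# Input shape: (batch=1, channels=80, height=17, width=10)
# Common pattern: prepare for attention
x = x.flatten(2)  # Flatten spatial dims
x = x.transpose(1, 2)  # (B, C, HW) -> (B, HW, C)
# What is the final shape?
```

Input: (1, 80, 17, 10) -> after flatten(2): (1, 80, 170) -> Output: (1, 170, 80)

Answer: (1, 170, 80)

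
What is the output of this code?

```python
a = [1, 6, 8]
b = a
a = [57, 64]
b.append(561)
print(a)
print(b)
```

Key concept: rebinding vs mutation: a is rebound to a new list, b still points at the original.
Step by step:
`a = [1, 6, 8]` → a = [1, 6, 8]
`b = a` → b = [1, 6, 8] (same object as a)
`a = [57, 64]` → a = [57, 64]
`b.append(561)` → b = [1, 6, 8, 561]
`print(a)` → prints [57, 64]
`print(b)` → prints [1, 6, 8, 561]

Answer:
[57, 64]
[1, 6, 8, 561]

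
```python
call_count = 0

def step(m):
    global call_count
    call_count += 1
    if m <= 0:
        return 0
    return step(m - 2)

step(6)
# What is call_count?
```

Linear recursion stepping by 2: 4 calls from m=6 down to ≤0.

Answer: 4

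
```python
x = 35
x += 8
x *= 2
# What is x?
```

Trace:
`x = 35` → x = 35
`x += 8` → x = 43
`x *= 2` → x = 86
So x = 86

Answer: 86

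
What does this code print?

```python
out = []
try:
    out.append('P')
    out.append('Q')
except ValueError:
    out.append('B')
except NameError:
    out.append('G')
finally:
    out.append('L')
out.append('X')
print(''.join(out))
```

Execution trace: 'P' (try body) → 'Q' (try body, no exception) → 'L' (finally) → 'X' (after the try/except). Output: PQLX

Answer: PQLX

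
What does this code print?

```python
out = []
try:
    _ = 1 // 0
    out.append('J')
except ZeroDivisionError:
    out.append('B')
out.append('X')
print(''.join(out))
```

Execution trace: 'B' (except ZeroDivisionError) → 'X' (after the try/except). Output: BX

Answer: BX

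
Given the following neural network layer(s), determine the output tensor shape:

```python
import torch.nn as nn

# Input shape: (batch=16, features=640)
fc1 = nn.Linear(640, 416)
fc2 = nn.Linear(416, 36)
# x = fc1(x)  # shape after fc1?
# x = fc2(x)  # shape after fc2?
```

Input: (16, 640) -> after fc1: (16, 416) -> Output: (16, 36)

Answer: (16, 36)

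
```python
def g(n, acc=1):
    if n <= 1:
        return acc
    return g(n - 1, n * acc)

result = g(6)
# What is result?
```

Accumulator trace (n, acc): (6, 1) -> (5, 6) -> (4, 30) -> (3, 120) -> (2, 360) -> (1, 720) -> return 720

Answer: 720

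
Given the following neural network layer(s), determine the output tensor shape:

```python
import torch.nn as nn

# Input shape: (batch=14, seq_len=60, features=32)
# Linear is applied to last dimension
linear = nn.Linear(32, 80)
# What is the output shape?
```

Input: (14, 60, 32) -> Output: (14, 60, 80)

Answer: (14, 60, 80)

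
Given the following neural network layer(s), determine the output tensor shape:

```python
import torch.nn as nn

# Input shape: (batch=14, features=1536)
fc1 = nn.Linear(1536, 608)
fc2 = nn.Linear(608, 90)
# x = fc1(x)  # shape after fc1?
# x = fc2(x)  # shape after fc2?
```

Input: (14, 1536) -> after fc1: (14, 608) -> Output: (14, 90)

Answer: (14, 90)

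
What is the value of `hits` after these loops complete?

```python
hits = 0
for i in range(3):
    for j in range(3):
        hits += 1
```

3 * 3 = 9
`hits` takes the values: 0 → 1 → 2 → 3 → 4 → 5 → 6 → 7 → 8 → 9

Answer: 9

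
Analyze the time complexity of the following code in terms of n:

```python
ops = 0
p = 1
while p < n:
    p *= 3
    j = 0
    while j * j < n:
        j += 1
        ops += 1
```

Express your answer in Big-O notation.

Each loop level contributes: log n × √n. Multiplying the contributions gives O(√n log n).

Answer: O(√n log n)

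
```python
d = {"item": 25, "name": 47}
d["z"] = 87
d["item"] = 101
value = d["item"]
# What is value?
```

Trace:
`d = {"item": 25, "name": 47}` → d = {'item': 25, 'name': 47}
`d["z"] = 87` → d = {'item': 25, 'name': 47, 'z': 87}
`d["item"] = 101` → d = {'item': 101, 'name': 47, 'z': 87}
`value = d["item"]` → value = 101
So value = 101

Answer: 101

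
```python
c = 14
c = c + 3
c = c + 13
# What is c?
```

Trace:
`c = 14` → c = 14
`c = c + 3` → c = 17
`c = c + 13` → c = 30
So c = 30

Answer: 30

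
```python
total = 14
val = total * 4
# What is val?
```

Trace:
`total = 14` → total = 14
`val = total * 4` → val = 56
So val = 56

Answer: 56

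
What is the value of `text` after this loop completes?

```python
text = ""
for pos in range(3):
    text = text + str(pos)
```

Concatenate digits 0 to 2
`text` takes the values: "" → "0" → "01" → "012"

Answer: "012"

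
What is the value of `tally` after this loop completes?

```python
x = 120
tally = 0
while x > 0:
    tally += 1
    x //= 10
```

Count digits by repeated division by 10
`tally` takes the values: 0 → 1 → 2 → 3

Answer: 3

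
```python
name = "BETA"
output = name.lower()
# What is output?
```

Trace:
`name = "BETA"` → name = 'BETA'
`output = name.lower()` → output = 'beta'
So output = 'beta'

Answer: 'beta'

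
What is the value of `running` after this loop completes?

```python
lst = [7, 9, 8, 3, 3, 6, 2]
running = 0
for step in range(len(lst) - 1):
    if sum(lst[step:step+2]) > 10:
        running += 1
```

Count windows with sum > 10
`running` takes the values: 0 → 1 → 2 → 3

Answer: 3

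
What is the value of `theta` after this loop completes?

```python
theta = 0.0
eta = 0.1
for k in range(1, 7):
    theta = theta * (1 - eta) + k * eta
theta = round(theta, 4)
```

Moving average with lr=0.1
`theta` takes the values: 0.0 → 0.1 → 0.29 → 0.561 → 0.9049 → 1.31441 → 1.782969 → 1.783

Answer: 1.783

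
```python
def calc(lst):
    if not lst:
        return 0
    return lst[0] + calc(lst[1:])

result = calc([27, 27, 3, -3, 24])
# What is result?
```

27 + 27 + 3 + (-3) + 24 + 0 = 78

Answer: 78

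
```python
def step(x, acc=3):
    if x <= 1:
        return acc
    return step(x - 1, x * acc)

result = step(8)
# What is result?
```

Accumulator trace (n, acc): (8, 3) -> (7, 24) -> (6, 168) -> (5, 1008) -> (4, 5040) -> (3, 20160) -> (2, 60480) -> (1, 120960) -> return 120960

Answer: 120960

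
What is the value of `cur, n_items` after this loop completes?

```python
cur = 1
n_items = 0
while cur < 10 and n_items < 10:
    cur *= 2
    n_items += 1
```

Double until >= 10 or 10 iterations
`cur, n_items` takes the values: (1, 0) → (2, 0) → (2, 1) → (4, 1) → (4, 2) → (8, 2) → (8, 3) → (16, 3) → (16, 4)

Answer: 16, 4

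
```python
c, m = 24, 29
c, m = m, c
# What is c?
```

Trace:
`c, m = 24, 29` → c = 24; m = 29
`c, m = m, c` → c = 29; m = 24
So c = 29

Answer: 29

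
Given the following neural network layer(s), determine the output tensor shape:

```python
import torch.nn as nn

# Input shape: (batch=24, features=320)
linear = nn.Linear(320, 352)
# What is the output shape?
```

Input: (24, 320) -> Output: (24, 352)

Answer: (24, 352)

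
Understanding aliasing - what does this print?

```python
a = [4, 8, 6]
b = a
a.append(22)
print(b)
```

Key concept: basic list aliasing.
Step by step:
`a = [4, 8, 6]` → a = [4, 8, 6]
`b = a` → b = [4, 8, 6] (same object as a)
`a.append(22)` → a = [4, 8, 6, 22] (same object as b); b = [4, 8, 6, 22] (same object as a)
`print(b)` → prints [4, 8, 6, 22]

Answer: [4, 8, 6, 22]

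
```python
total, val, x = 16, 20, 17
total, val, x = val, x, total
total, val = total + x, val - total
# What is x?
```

Trace:
`total, val, x = 16, 20, 17` → total = 16; val = 20; x = 17
`total, val, x = val, x, total` → total = 20; val = 17; x = 16
`total, val = total + x, val - total` → total = 36; val = -3
So x = 16

Answer: 16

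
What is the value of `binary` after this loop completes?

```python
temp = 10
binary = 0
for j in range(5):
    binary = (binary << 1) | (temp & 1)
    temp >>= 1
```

Reverse lowest 5 bits of 10
`binary` takes the values: 0 → 1 → 2 → 5 → 10

Answer: 10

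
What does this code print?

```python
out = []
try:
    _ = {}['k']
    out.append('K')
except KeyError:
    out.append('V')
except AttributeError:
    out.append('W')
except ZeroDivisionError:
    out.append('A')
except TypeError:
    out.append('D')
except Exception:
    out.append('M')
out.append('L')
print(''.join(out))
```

Execution trace: 'V' (except KeyError) → 'L' (after the try/except). Output: VL

Answer: VL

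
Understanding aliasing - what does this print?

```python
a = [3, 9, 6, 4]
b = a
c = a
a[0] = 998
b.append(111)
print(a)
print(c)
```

Key concept: multiple aliases.
Step by step:
`a = [3, 9, 6, 4]` → a = [3, 9, 6, 4]
`b = a` → b = [3, 9, 6, 4] (same object as a)
`c = a` → c = [3, 9, 6, 4] (same object as a, b)
`a[0] = 998` → a = [998, 9, 6, 4] (same object as b, c); b = [998, 9, 6, 4] (same object as a, c); c = [998, 9, 6, 4] (same object as a, b)
`b.append(111)` → a = [998, 9, 6, 4, 111] (same object as b, c); b = [998, 9, 6, 4, 111] (same object as a, c); c = [998, 9, 6, 4, 111] (same object as a, b)
`print(a)` → prints [998, 9, 6, 4, 111]
`print(c)` → prints [998, 9, 6, 4, 111]

Answer:
[998, 9, 6, 4, 111]
[998, 9, 6, 4, 111]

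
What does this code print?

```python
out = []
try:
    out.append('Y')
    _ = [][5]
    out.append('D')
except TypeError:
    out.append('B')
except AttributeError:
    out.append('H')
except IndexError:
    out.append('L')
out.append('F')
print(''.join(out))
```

Execution trace: 'Y' (try body) → 'L' (except IndexError) → 'F' (after the try/except). Output: YLF

Answer: YLF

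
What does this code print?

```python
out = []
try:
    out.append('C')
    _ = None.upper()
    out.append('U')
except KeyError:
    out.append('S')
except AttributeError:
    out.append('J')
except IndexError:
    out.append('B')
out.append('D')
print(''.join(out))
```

Execution trace: 'C' (try body) → 'J' (except AttributeError) → 'D' (after the try/except). Output: CJD

Answer: CJD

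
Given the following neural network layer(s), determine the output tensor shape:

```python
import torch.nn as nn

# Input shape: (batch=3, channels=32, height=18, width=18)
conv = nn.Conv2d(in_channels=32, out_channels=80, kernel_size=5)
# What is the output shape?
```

Input: (3, 32, 18, 18) -> Output: (3, 80, 14, 14)

Answer: (3, 80, 14, 14)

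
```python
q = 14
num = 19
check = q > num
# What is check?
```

Trace:
`q = 14` → q = 14
`num = 19` → num = 19
`check = q > num` → check = False
So check = False

Answer: False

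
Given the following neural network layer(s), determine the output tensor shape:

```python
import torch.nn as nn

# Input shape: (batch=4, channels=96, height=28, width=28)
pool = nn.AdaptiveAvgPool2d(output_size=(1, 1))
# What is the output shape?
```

Input: (4, 96, 28, 28) -> Output: (4, 96, 1, 1)

Answer: (4, 96, 1, 1)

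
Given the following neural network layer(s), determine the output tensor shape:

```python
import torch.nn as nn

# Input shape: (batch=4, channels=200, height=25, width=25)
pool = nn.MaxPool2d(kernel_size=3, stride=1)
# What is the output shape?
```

Input: (4, 200, 25, 25) -> Output: (4, 200, 23, 23)

Answer: (4, 200, 23, 23)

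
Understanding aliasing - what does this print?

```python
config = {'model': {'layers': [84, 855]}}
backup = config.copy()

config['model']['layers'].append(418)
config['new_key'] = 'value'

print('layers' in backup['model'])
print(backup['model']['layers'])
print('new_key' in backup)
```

Key concept: shallow copy gotcha with nested dict.
Step by step:
`config = {'model': {'layers': [84, 855]}}` → config = {'model': {'layers': [84, 855]}}
`backup = config.copy()` → backup = {'model': {'layers': [84, 855]}}
`config['model']['layers'].append(418)` → config = {'model': {'layers': [84, 855, 418]}}; backup = {'model': {'layers': [84, 855, 418]}}
`config['new_key'] = 'value'` → config = {'model': {'layers': [84, 855, 418]}, 'new_key': 'value'}
`print('layers' in backup['model'])` → prints True
`print(backup['model']['layers'])` → prints [84, 855, 418]
`print('new_key' in backup)` → prints False

Answer:
True
[84, 855, 418]
False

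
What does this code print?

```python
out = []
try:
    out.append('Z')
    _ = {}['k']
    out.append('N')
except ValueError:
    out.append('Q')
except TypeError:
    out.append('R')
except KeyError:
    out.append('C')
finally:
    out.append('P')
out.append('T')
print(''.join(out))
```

Execution trace: 'Z' (try body) → 'C' (except KeyError) → 'P' (finally) → 'T' (after the try/except). Output: ZCPT

Answer: ZCPT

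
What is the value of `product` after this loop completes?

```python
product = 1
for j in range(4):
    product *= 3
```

3^4 = 81
`product` takes the values: 1 → 3 → 9 → 27 → 81

Answer: 81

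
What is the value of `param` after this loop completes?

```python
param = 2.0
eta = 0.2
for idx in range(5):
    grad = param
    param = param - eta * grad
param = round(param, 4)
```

Gradient descent: w = 2.0 * (1 - 0.2)^5
`param` takes the values: 2.0 → 1.6 → 1.28 → 1.024 → 0.8192 → 0.65536 → 0.6554

Answer: 0.6554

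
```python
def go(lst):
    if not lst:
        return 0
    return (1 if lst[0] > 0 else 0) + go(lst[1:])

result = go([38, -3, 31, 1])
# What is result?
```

Count of positive elements in [38, -3, 31, 1] = 3

Answer: 3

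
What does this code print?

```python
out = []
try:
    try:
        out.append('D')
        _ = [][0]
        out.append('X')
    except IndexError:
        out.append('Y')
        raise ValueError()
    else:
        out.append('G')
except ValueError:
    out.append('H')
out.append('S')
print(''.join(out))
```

Execution trace: 'D' (inner try body) → 'Y' (inner except IndexError) → 'H' (outer except ValueError) → 'S' (after the try/except). Output: DYHS

Answer: DYHS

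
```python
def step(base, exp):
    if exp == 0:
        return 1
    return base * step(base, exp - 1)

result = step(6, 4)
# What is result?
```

step(6, 4) = 6 * 6 * 6 * 6 = 1296

Answer: 1296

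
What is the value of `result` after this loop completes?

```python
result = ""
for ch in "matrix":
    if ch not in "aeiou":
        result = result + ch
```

Remove vowels from 'matrix'
`result` takes the values: "" → "m" → "mt" → "mtr" → "mtrx"

Answer: "mtrx"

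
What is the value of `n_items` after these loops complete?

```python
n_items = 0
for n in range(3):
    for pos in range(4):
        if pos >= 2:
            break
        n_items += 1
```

Inner breaks at 2, outer runs 3 times
`n_items` takes the values: 0 → 1 → 2 → 3 → 4 → 5 → 6

Answer: 6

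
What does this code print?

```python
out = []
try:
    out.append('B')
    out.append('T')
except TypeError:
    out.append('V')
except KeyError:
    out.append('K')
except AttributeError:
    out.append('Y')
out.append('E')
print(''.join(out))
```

Execution trace: 'B' (try body) → 'T' (try body, no exception) → 'E' (after the try/except). Output: BTE

Answer: BTE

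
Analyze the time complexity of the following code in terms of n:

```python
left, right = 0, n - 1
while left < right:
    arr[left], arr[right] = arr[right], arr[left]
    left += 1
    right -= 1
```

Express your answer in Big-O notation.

This is In-place array reversal. Time complexity: O(n).

Answer: O(n)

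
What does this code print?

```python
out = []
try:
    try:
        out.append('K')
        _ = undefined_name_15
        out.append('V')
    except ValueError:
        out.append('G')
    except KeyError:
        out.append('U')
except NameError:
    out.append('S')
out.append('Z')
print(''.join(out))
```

Execution trace: 'K' (inner try body) → 'S' (outer except NameError) → 'Z' (after the try/except). Output: KSZ

Answer: KSZ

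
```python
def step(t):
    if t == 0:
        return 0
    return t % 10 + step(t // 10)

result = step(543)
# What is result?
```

Sum of digits of 543: 3 + 4 + 5 = 12

Answer: 12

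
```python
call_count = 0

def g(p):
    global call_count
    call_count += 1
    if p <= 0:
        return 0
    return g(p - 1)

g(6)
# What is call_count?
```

Linear recursion stepping by 1: 7 calls from p=6 down to ≤0.

Answer: 7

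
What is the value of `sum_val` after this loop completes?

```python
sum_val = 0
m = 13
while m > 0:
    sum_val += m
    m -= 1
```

Sum 13 down to 1
`sum_val` takes the values: 0 → 13 → 25 → 36 → 46 → 55 → 63 → 70 → 76 → 81 → 85 → 88 → 90 → 91

Answer: 91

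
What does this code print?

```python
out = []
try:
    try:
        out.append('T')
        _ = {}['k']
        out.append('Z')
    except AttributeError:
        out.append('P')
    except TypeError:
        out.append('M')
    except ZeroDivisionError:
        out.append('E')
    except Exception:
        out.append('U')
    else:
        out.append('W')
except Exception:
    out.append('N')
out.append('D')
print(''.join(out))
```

Execution trace: 'T' (inner try body) → 'U' (inner except Exception) → 'D' (after the try/except). Output: TUD

Answer: TUD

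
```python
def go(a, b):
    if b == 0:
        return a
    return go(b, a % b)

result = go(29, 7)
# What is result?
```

go(29, 7) -> go(7, 1) -> go(1, 0) -> 1

Answer: 1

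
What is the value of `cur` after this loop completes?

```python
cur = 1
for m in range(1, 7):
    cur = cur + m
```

Start at 1, add 1 through 6
`cur` takes the values: 1 → 2 → 4 → 7 → 11 → 16 → 22

Answer: 22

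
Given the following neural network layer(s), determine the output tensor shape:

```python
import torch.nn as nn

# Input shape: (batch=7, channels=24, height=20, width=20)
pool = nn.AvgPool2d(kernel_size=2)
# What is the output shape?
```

Input: (7, 24, 20, 20) -> Output: (7, 24, 10, 10)

Answer: (7, 24, 10, 10)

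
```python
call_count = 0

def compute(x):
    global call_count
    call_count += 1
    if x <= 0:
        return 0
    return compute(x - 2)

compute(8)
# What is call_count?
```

Linear recursion stepping by 2: 5 calls from x=8 down to ≤0.

Answer: 5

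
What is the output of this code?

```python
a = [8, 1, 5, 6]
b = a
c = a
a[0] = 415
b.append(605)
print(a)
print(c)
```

Key concept: multiple aliases.
Step by step:
`a = [8, 1, 5, 6]` → a = [8, 1, 5, 6]
`b = a` → b = [8, 1, 5, 6] (same object as a)
`c = a` → c = [8, 1, 5, 6] (same object as a, b)
`a[0] = 415` → a = [415, 1, 5, 6] (same object as b, c); b = [415, 1, 5, 6] (same object as a, c); c = [415, 1, 5, 6] (same object as a, b)
`b.append(605)` → a = [415, 1, 5, 6, 605] (same object as b, c); b = [415, 1, 5, 6, 605] (same object as a, c); c = [415, 1, 5, 6, 605] (same object as a, b)
`print(a)` → prints [415, 1, 5, 6, 605]
`print(c)` → prints [415, 1, 5, 6, 605]

Answer:
[415, 1, 5, 6, 605]
[415, 1, 5, 6, 605]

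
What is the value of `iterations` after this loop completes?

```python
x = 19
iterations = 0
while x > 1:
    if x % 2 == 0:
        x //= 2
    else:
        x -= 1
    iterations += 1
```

Steps to reduce 19 to 1
`iterations` takes the values: 0 → 1 → 2 → 3 → 4 → 5 → 6

Answer: 6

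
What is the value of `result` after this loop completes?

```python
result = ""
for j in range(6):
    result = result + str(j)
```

Concatenate digits 0 to 5
`result` takes the values: "" → "0" → "01" → "012" → "0123" → "01234" → "012345"

Answer: "012345"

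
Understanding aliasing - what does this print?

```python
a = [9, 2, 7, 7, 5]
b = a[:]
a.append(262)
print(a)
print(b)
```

Key concept: slice [:] creates copy.
Step by step:
`a = [9, 2, 7, 7, 5]` → a = [9, 2, 7, 7, 5]
`b = a[:]` → b = [9, 2, 7, 7, 5]
`a.append(262)` → a = [9, 2, 7, 7, 5, 262]
`print(a)` → prints [9, 2, 7, 7, 5, 262]
`print(b)` → prints [9, 2, 7, 7, 5]

Answer:
[9, 2, 7, 7, 5, 262]
[9, 2, 7, 7, 5]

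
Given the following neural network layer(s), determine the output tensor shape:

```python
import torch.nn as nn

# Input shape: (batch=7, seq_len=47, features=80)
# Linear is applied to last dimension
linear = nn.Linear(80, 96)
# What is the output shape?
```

Input: (7, 47, 80) -> Output: (7, 47, 96)

Answer: (7, 47, 96)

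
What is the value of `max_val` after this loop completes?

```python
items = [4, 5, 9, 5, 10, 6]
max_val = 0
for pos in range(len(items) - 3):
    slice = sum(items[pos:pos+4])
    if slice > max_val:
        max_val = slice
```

Max sum of 4-element window in [4, 5, 9, 5, 10, 6]
`max_val` takes the values: 0 → 23 → 29 → 30

Answer: 30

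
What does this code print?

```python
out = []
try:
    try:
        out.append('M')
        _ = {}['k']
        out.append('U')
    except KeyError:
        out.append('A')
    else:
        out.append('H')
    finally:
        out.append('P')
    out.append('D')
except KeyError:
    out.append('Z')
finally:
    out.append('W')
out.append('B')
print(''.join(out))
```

Execution trace: 'M' (inner try body) → 'A' (inner except KeyError) → 'P' (inner finally) → 'D' (try body, no exception) → 'W' (finally) → 'B' (after the try/except). Output: MAPDWB

Answer: MAPDWB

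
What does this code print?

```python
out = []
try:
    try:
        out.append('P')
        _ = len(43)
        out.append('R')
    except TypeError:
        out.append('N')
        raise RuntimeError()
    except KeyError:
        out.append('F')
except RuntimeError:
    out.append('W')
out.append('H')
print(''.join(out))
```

Execution trace: 'P' (inner try body) → 'N' (inner except TypeError) → 'W' (outer except RuntimeError) → 'H' (after the try/except). Output: PNWH

Answer: PNWH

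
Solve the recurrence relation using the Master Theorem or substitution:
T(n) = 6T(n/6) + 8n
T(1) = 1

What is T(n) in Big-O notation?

By Master Theorem: a=6, b=6, f(n)=8n. Since log_6(6) = 1 and f(n) = Θ(n^1), Case 2 applies. T(n) = O(n log n).

Answer: O(n log n)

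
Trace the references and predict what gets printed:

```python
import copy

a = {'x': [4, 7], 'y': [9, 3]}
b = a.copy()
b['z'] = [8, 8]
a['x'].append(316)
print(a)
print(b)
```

Key concept: shallow copy of dict with mutable values.
Step by step:
`a = {'x': [4, 7], 'y': [9, 3]}` → a = {'x': [4, 7], 'y': [9, 3]}
`b = a.copy()` → b = {'x': [4, 7], 'y': [9, 3]}
`b['z'] = [8, 8]` → b = {'x': [4, 7], 'y': [9, 3], 'z': [8, 8]}
`a['x'].append(316)` → a = {'x': [4, 7, 316], 'y': [9, 3]}; b = {'x': [4, 7, 316], 'y': [9, 3], 'z': [8, 8]}
`print(a)` → prints {'x': [4, 7, 316], 'y': [9, 3]}
`print(b)` → prints {'x': [4, 7, 316], 'y': [9, 3], 'z': [8, 8]}

Answer:
{'x': [4, 7, 316], 'y': [9, 3]}
{'x': [4, 7, 316], 'y': [9, 3], 'z': [8, 8]}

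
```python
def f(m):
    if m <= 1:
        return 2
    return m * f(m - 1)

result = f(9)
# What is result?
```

f(9) = 9 * 8 * 7 * 6 * 5 * 4 * 3 * 2 * 2 = 725760

Answer: 725760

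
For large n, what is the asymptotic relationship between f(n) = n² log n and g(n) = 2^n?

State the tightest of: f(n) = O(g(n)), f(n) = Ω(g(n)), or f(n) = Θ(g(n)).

n² log n vs 2^n: f(n) = O(g(n)) but not Ω(g(n)) — 2^n grows strictly faster than n² log n.

Answer: f(n) = O(g(n)) but not Ω(g(n)) — 2^n grows strictly faster than n² log n.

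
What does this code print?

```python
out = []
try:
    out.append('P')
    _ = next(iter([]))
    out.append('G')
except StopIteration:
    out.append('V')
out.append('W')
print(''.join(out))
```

Execution trace: 'P' (try body) → 'V' (except StopIteration) → 'W' (after the try/except). Output: PVW

Answer: PVW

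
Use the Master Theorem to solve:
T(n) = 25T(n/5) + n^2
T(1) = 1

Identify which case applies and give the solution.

a=25, b=5, f(n)=n^2. log_5(25) = 2. Since c=2 = 2, Case 2 applies: T(n) = Θ(n^log_b(a) · log n) = O(n^2 log n).

Answer: O(n^2 log n) - Case 2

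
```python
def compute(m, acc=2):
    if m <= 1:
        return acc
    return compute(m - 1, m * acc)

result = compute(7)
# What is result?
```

Accumulator trace (n, acc): (7, 2) -> (6, 14) -> (5, 84) -> (4, 420) -> (3, 1680) -> (2, 5040) -> (1, 10080) -> return 10080

Answer: 10080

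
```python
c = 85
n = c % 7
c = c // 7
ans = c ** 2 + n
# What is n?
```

Trace:
`c = 85` → c = 85
`n = c % 7` → n = 1
`c = c // 7` → c = 12
`ans = c ** 2 + n` → ans = 145
So n = 1

Answer: 1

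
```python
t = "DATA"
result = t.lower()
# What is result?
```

Trace:
`t = "DATA"` → t = 'DATA'
`result = t.lower()` → result = 'data'
So result = 'data'

Answer: 'data'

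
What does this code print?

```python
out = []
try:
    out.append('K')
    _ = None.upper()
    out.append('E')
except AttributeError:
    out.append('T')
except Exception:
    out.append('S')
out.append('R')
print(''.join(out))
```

Execution trace: 'K' (try body) → 'T' (except AttributeError) → 'R' (after the try/except). Output: KTR

Answer: KTR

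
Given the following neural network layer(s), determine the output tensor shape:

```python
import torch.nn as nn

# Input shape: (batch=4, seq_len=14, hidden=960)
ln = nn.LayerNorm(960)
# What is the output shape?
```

Input: (4, 14, 960) -> Output: (4, 14, 960)

Answer: (4, 14, 960)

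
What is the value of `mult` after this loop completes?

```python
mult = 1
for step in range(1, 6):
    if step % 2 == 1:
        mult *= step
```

Product of odd numbers 1 to 5
`mult` takes the values: 1 → 3 → 15

Answer: 15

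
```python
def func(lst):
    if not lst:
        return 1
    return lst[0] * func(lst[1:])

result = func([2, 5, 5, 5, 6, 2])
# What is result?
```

Product over [2, 5, 5, 5, 6, 2] = 2 * 5 * 5 * 5 * 6 * 2 = 3000

Answer: 3000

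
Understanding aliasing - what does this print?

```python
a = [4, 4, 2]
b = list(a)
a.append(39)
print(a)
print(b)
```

Key concept: list() constructor creates copy.
Step by step:
`a = [4, 4, 2]` → a = [4, 4, 2]
`b = list(a)` → b = [4, 4, 2]
`a.append(39)` → a = [4, 4, 2, 39]
`print(a)` → prints [4, 4, 2, 39]
`print(b)` → prints [4, 4, 2]

Answer:
[4, 4, 2, 39]
[4, 4, 2]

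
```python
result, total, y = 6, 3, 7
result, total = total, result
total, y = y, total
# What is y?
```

Trace:
`result, total, y = 6, 3, 7` → result = 6; total = 3; y = 7
`result, total = total, result` → result = 3; total = 6
`total, y = y, total` → total = 7; y = 6
So y = 6

Answer: 6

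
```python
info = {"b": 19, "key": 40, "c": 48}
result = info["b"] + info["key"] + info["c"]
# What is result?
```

Trace:
`info = {"b": 19, "key": 40, "c": 48}` → info = {'b': 19, 'key': 40, 'c': 48}
`result = info["b"] + info["key"] + info["c"]` → result = 107
So result = 107

Answer: 107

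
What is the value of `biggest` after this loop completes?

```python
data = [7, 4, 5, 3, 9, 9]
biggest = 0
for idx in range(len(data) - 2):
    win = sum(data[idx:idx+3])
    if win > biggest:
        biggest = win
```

Max sum of 3-element window in [7, 4, 5, 3, 9, 9]
`biggest` takes the values: 0 → 16 → 17 → 21

Answer: 21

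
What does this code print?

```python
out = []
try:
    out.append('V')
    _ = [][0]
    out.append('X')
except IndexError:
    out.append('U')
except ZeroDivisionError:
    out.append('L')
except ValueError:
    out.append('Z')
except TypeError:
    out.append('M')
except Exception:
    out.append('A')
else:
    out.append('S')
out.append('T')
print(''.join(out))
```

Execution trace: 'V' (try body) → 'U' (except IndexError) → 'T' (after the try/except). Output: VUT

Answer: VUT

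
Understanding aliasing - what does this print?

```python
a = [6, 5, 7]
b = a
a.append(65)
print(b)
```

Key concept: basic list aliasing.
Step by step:
`a = [6, 5, 7]` → a = [6, 5, 7]
`b = a` → b = [6, 5, 7] (same object as a)
`a.append(65)` → a = [6, 5, 7, 65] (same object as b); b = [6, 5, 7, 65] (same object as a)
`print(b)` → prints [6, 5, 7, 65]

Answer: [6, 5, 7, 65]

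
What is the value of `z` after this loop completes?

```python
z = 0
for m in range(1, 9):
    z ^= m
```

XOR of 1 to 8
`z` takes the values: 0 → 1 → 3 → 0 → 4 → 1 → 7 → 0 → 8

Answer: 8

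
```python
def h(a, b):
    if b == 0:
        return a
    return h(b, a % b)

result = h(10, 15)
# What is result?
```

h(10, 15) -> h(15, 10) -> h(10, 5) -> h(5, 0) -> 5

Answer: 5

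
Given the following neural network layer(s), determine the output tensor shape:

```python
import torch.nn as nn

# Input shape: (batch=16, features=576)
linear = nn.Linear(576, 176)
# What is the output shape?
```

Input: (16, 576) -> Output: (16, 176)

Answer: (16, 176)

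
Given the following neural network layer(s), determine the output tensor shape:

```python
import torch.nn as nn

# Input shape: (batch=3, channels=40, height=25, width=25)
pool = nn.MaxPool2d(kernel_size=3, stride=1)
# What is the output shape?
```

Input: (3, 40, 25, 25) -> Output: (3, 40, 23, 23)

Answer: (3, 40, 23, 23)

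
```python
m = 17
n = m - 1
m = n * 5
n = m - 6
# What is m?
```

Trace:
`m = 17` → m = 17
`n = m - 1` → n = 16
`m = n * 5` → m = 80
`n = m - 6` → n = 74
So m = 80

Answer: 80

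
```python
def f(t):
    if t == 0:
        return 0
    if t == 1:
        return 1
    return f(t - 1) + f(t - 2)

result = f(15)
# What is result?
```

Build up from base cases: f(0)=0, f(1)=1, f(2)=1, f(3)=2, f(4)=3, f(5)=5, f(6)=8, ..., f(15)=610

Answer: 610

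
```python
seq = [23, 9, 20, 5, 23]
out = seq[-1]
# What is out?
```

Trace:
`seq = [23, 9, 20, 5, 23]` → seq = [23, 9, 20, 5, 23]
`out = seq[-1]` → out = 23
So out = 23

Answer: 23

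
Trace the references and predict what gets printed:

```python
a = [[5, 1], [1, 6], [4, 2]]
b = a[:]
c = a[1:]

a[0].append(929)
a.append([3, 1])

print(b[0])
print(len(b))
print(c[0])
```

Key concept: slice with nested mutation.
Step by step:
`a = [[5, 1], [1, 6], [4, 2]]` → a = [[5, 1], [1, 6], [4, 2]]
`b = a[:]` → b = [[5, 1], [1, 6], [4, 2]]
`c = a[1:]` → c = [[1, 6], [4, 2]]
`a[0].append(929)` → a = [[5, 1, 929], [1, 6], [4, 2]]; b = [[5, 1, 929], [1, 6], [4, 2]]
`a.append([3, 1])` → a = [[5, 1, 929], [1, 6], [4, 2], [3, 1]]
`print(b[0])` → prints [5, 1, 929]
`print(len(b))` → prints 3
`print(c[0])` → prints [1, 6]

Answer:
[5, 1, 929]
3
[1, 6]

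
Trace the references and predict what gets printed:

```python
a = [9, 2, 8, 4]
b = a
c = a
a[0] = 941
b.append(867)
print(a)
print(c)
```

Key concept: multiple aliases.
Step by step:
`a = [9, 2, 8, 4]` → a = [9, 2, 8, 4]
`b = a` → b = [9, 2, 8, 4] (same object as a)
`c = a` → c = [9, 2, 8, 4] (same object as a, b)
`a[0] = 941` → a = [941, 2, 8, 4] (same object as b, c); b = [941, 2, 8, 4] (same object as a, c); c = [941, 2, 8, 4] (same object as a, b)
`b.append(867)` → a = [941, 2, 8, 4, 867] (same object as b, c); b = [941, 2, 8, 4, 867] (same object as a, c); c = [941, 2, 8, 4, 867] (same object as a, b)
`print(a)` → prints [941, 2, 8, 4, 867]
`print(c)` → prints [941, 2, 8, 4, 867]

Answer:
[941, 2, 8, 4, 867]
[941, 2, 8, 4, 867]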